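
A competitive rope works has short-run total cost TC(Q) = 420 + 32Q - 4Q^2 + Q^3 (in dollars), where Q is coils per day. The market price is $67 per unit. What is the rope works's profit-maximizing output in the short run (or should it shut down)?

From TC, MC = TC'(Q) = 32 - 8Q + 3Q^2 and AVC = VC/Q = 32 - 4Q + Q^2.
The AVC parabola has its vertex at Q = 4/2 = 2, where AVC = 32 - 4·2 + 2^2 = $28.
Because $67 ≥ $28, revenue can cover variable cost; the firm operates.
Solving P = MC: -35 - 8Q + 3Q^2 = 0 ⇒ Q = -7/3 or 5. On the upward-sloping branch, Q* = 5.
Check: AVC at Q = 5 is $37 ≤ P, so revenue covers variable cost.
Profit = P·Q − TC = 67·5 − 605 = -$270, a loss, but smaller than the $420 fixed cost the firm would lose by shutting down.

Produce at Q = 5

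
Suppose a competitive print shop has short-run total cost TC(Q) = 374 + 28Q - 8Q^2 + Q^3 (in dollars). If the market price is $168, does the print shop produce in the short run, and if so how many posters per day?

Produce at Q = 10

Variable cost is VC = 28Q - 8Q^2 + Q^3, so AVC = VC/Q = 28 - 8Q + Q^2 and MC = dTC/dQ = 28 - 16Q + 3Q^2.
AVC hits its minimum where MC = AVC, at Q = 4, giving min AVC = 28 - 8·4 + 4^2 = $12.
P = $168 exceeds min AVC = $12, so the firm stays open.
P = MC gives -140 - 16Q + 3Q^2 = 0, with roots -14/3 and 10. Take the larger (rising MC): Q* = 10.
Check: AVC at Q = 10 is $48 ≤ P, so revenue covers variable cost.
Profit = P·Q − TC = 168·10 − 854 = $826.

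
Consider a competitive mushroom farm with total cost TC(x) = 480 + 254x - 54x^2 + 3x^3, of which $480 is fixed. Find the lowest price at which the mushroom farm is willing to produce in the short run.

Short-run supply begins at min AVC. From VC = 254x - 54x^2 + 3x^3, AVC = 254 - 54x + 3x^2.
dAVC/dx = -54 + 6x = 0 gives x = 9. min AVC = 254 - 54·9 + 3·9^2 = 11.
For P < $11 the firm produces nothing.

$11 per unit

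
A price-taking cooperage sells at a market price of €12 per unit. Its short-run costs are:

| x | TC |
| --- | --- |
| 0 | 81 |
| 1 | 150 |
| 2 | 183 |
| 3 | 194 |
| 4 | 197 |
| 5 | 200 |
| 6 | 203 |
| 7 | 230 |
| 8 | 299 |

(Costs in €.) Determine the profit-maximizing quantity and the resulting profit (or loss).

Profit at each row (π = 12x − TC): x=0: -81; x=1: -138; x=2: -159; x=3: -158; x=4: -149; x=5: -140; x=6: -131; x=7: -146; x=8: -203.
Profit is highest at x = 0. Equivalently, the lowest AVC in the table is 122/6 ≈ €20.33 at x = 6, and P = €12 falls below it — price never covers variable cost, so the firm shuts down and loses only its fixed cost.

x = 0 (shut down); profit = -€81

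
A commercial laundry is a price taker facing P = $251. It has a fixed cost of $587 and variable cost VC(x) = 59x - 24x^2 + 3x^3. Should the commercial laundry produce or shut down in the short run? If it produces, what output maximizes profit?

Produce at x = 8

Variable cost is VC = 59x - 24x^2 + 3x^3, so AVC = VC/x = 59 - 24x + 3x^2 and MC = dTC/dx = 59 - 48x + 9x^2.
AVC is minimized where dAVC/dx = -24 + 6x = 0, at x = 4; min AVC = 59 - 24·4 + 3·4^2 = $11.
P = $251 exceeds min AVC = $11, so the firm stays open.
P = MC gives -192 - 48x + 9x^2 = 0, with roots -8/3 and 8. Take the larger (rising MC): x* = 8.
Check: AVC at x = 8 is $59 ≤ P, so revenue covers variable cost.
Profit = P·x − TC = 251·8 − 1059 = $949.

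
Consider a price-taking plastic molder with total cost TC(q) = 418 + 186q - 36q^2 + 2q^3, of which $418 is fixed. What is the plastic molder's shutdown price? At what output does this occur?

The firm shuts down when price falls below the minimum of average variable cost. AVC = VC/q = 186 - 36q + 2q^2.
dAVC/dq = -36 + 4q = 0 gives q = 9. min AVC = 186 - 36·9 + 2·9^2 = 24.
For P < $24 the firm produces nothing.

$24 per unit, at q = 9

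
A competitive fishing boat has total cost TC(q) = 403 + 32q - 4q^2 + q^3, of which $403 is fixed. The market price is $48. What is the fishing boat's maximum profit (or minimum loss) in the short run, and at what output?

AVC = 32 - 4q + q^2 has its minimum $28 at q = 2; price $48 clears that bar, so the firm operates.
MC = 32 - 8q + 3q^2. Setting P = MC and taking the root on the rising branch gives q* = 4.
TR = 48·4 = 192. TC = 403 + 128 = 531. Profit = 192 − 531 = -$339.
Shutting down would mean losing the fixed cost of $403, so operating at a loss of $339 is better by $64.

Profit = -$339 at q = 4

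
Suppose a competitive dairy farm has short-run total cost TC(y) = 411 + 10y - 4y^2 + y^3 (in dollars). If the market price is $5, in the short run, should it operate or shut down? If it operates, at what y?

Shut down

Strip out fixed cost: VC = 10y - 4y^2 + y^3. Then AVC = 10 - 4y + y^2 and MC = 10 - 8y + 3y^2.
AVC is minimized where dAVC/dy = -4 + 2y = 0, at y = 2; min AVC = 10 - 4·2 + 2^2 = $6.
With P < min AVC ($5 < $6), every unit sold adds to the loss.
Best response: produce nothing and absorb the $411 fixed cost.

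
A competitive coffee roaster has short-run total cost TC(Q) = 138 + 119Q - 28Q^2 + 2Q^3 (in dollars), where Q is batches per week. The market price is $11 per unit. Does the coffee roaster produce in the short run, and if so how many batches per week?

Shut down

From TC, MC = TC'(Q) = 119 - 56Q + 6Q^2 and AVC = VC/Q = 119 - 28Q + 2Q^2.
The AVC parabola has its vertex at Q = 28/4 = 7, where AVC = 119 - 28·7 + 2·7^2 = $21.
P = $11 lies below min AVC = $21; no output level covers variable cost.
The firm minimizes its loss by shutting down and losing only its fixed cost of $138.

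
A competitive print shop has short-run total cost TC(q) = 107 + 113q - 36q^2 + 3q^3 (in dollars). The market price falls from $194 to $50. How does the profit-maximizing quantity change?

MC = 113 - 72q + 9q^2; the shutdown threshold is min AVC = $5 (at q = 6).
At P = $194 ≥ min AVC, set P = MC on the rising branch: q = 9.
At P = $50 ≥ min AVC, set P = MC: q = 7. The firm stays open but cuts output.

Output falls from 9 to 7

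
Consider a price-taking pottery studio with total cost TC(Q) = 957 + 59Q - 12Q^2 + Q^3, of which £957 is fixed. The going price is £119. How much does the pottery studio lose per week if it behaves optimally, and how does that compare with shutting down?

AVC = 59 - 12Q + Q^2 has its minimum £23 at Q = 6; price £119 clears that bar, so the firm operates.
With MC = 59 - 24Q + 3Q^2, P = MC on the upward-sloping part at Q* = 10.
TR = 119·10 = 1190. TC = 957 + 390 = 1347. Profit = 1190 − 1347 = -£157.
By producing, the firm covers all variable cost plus £800 of fixed cost; shutting down would lose the full £957.

Profit = -£157 at Q = 10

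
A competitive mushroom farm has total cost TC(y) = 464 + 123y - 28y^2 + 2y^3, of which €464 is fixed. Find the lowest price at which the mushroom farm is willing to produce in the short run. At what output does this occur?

The shutdown price is the minimum of AVC. VC = 123y - 28y^2 + 2y^3, so AVC = 123 - 28y + 2y^2.
At the minimum of AVC, MC = AVC. MC = 123 - 56y + 6y^2; setting MC = AVC gives 4y^2 - 28y = 0, so y = 7. min AVC = 25.
For P < €25 the firm produces nothing.

€25 per unit, at y = 7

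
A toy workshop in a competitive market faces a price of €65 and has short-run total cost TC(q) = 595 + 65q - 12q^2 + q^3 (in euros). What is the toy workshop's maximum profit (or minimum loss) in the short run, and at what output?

AVC = 65 - 12q + q^2 has its minimum €29 at q = 6; price €65 clears that bar, so the firm operates.
MC = 65 - 24q + 3q^2. Setting P = MC and taking the root on the rising branch gives q* = 8.
TR = 65·8 = 520. TC = 595 + 264 = 859. Profit = 520 − 859 = -€339.
By producing, the firm covers all variable cost plus €256 of fixed cost; shutting down would lose the full €595.

Profit = -€339 at q = 8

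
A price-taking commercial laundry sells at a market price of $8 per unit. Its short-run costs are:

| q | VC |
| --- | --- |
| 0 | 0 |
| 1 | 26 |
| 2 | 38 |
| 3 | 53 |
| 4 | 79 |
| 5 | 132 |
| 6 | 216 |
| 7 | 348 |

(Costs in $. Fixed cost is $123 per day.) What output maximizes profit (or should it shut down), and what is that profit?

Profit at each row (π = 8q − TC): q=0: -123; q=1: -141; q=2: -145; q=3: -152; q=4: -170; q=5: -215; q=6: -291; q=7: -415.
Profit is highest at q = 0. Equivalently, the lowest AVC in the table is 53/3 ≈ $17.67 at q = 3, and P = $8 falls below it — price never covers variable cost, so the firm shuts down and loses only its fixed cost.

q = 0 (shut down); profit = -$123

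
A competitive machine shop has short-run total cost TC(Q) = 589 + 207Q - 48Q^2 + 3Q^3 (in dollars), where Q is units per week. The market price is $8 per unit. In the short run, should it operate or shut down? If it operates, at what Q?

Shut down

Variable cost is VC = 207Q - 48Q^2 + 3Q^3, so AVC = VC/Q = 207 - 48Q + 3Q^2 and MC = dTC/dQ = 207 - 96Q + 9Q^2.
The AVC parabola has its vertex at Q = 48/6 = 8, where AVC = 207 - 48·8 + 3·8^2 = $15.
Since P = $8 < min AVC = $15, price fails to cover variable cost at any output.
Best response: produce nothing and absorb the $589 fixed cost.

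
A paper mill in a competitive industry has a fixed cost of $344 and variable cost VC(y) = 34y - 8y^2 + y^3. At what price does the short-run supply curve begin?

The firm shuts down when price falls below the minimum of average variable cost. AVC = VC/y = 34 - 8y + y^2.
dAVC/dy = -8 + 2y = 0 gives y = 4. min AVC = 34 - 8·4 + 4^2 = 18.
For P < $18 the firm produces nothing.

$18 per unit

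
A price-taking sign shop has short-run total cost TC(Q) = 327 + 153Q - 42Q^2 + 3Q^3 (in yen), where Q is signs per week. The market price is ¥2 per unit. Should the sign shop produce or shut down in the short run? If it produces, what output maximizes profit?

Shut down

Strip out fixed cost: VC = 153Q - 42Q^2 + 3Q^3. Then AVC = 153 - 42Q + 3Q^2 and MC = 153 - 84Q + 9Q^2.
AVC hits its minimum where MC = AVC, at Q = 7, giving min AVC = 153 - 42·7 + 3·7^2 = ¥6.
Since P = ¥2 < min AVC = ¥6, price fails to cover variable cost at any output.
The firm minimizes its loss by shutting down and losing only its fixed cost of ¥327.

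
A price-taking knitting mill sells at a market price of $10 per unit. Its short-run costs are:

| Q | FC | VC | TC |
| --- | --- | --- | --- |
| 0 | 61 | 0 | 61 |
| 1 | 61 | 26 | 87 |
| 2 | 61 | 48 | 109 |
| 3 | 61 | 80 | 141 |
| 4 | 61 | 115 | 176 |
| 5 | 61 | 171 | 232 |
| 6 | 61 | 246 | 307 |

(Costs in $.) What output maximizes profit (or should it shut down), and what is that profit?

Tabulate TR − TC: Q=0: -61; Q=1: -77; Q=2: -89; Q=3: -111; Q=4: -136; Q=5: -182; Q=6: -247.
Profit is highest at Q = 0. Equivalently, the lowest AVC in the table is 48/2 ≈ $24 at Q = 2, and P = $10 falls below it — price never covers variable cost, so the firm shuts down and loses only its fixed cost.

Q = 0 (shut down); profit = -$61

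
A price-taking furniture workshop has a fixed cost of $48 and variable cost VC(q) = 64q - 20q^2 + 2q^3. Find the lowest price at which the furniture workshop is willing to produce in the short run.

$14 per unit

The shutdown price is the minimum of AVC. VC = 64q - 20q^2 + 2q^3, so AVC = 64 - 20q + 2q^2.
At the minimum of AVC, MC = AVC. MC = 64 - 40q + 6q^2; setting MC = AVC gives 4q^2 - 20q = 0, so q = 5. min AVC = 14.
For P < $14 the firm produces nothing.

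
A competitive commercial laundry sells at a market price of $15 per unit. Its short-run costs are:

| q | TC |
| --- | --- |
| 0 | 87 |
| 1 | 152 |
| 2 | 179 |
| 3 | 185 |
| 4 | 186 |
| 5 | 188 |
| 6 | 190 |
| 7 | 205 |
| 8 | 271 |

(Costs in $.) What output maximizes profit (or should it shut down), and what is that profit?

Compute π = P·q − TC at each output: q=0: -87; q=1: -137; q=2: -149; q=3: -140; q=4: -126; q=5: -113; q=6: -100; q=7: -100; q=8: -151.
Profit is highest at q = 0. Equivalently, the lowest AVC in the table is 118/7 ≈ $16.86 at q = 7, and P = $15 falls below it — price never covers variable cost, so the firm shuts down and loses only its fixed cost.

q = 0 (shut down); profit = -$87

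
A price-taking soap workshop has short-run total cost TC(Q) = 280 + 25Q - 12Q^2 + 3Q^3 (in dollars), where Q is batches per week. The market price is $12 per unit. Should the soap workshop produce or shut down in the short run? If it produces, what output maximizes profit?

Strip out fixed cost: VC = 25Q - 12Q^2 + 3Q^3. Then AVC = 25 - 12Q + 3Q^2 and MC = 25 - 24Q + 9Q^2.
AVC hits its minimum where MC = AVC, at Q = 2, giving min AVC = 25 - 12·2 + 3·2^2 = $13.
With P < min AVC ($12 < $13), every unit sold adds to the loss.
Shutting down limits the loss to fixed cost, $280.

Shut down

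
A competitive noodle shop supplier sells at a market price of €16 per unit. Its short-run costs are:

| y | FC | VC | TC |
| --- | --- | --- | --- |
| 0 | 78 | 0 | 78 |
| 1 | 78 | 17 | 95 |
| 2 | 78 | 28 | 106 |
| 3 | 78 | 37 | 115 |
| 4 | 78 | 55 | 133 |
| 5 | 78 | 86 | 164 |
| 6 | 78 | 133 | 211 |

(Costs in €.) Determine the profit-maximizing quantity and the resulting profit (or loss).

y = 3; profit = -€67

Profit at each row (π = 16y − TC): y=0: -78; y=1: -79; y=2: -74; y=3: -67; y=4: -69; y=5: -84; y=6: -115.
Profit is maximized at y = 3. AVC there is 37/3 = €12.33 ≤ P, so producing beats shutting down (which would give -€78).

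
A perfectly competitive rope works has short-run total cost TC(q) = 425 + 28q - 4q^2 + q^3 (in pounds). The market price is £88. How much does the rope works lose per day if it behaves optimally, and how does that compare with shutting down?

Profit = -£137 at q = 6

AVC = 28 - 4q + q^2 has its minimum £24 at q = 2; price £88 clears that bar, so the firm operates.
MC = 28 - 8q + 3q^2. Setting P = MC and taking the root on the rising branch gives q* = 6.
TR = 88·6 = 528. TC = 425 + 240 = 665. Profit = 528 − 665 = -£137.
By producing, the firm covers all variable cost plus £288 of fixed cost; shutting down would lose the full £425.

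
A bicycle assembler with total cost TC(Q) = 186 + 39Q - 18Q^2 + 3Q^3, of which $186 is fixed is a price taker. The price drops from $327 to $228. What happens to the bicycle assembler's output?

AVC = 39 - 18Q + 3Q^2, minimized at Q = 3 where min AVC = $12. MC = 39 - 36Q + 9Q^2.
At P = $327 ≥ min AVC, set P = MC on the rising branch: Q = 8.
At P = $228 ≥ min AVC, set P = MC: Q = 7. The firm stays open but cuts output.

Output falls from 8 to 7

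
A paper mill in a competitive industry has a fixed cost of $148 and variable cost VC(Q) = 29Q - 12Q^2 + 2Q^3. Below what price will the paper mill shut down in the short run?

The firm shuts down when price falls below the minimum of average variable cost. AVC = VC/Q = 29 - 12Q + 2Q^2.
dAVC/dQ = -12 + 4Q = 0 gives Q = 3. min AVC = 29 - 12·3 + 2·3^2 = 11.
So the shutdown price is $11.

$11 per unit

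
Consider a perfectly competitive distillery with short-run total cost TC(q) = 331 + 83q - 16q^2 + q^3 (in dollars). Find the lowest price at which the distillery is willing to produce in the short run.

Short-run supply begins at min AVC. From VC = 83q - 16q^2 + q^3, AVC = 83 - 16q + q^2.
dAVC/dq = -16 + 2q = 0 gives q = 8. min AVC = 83 - 16·8 + 8^2 = 19.
So the shutdown price is $19.

$19 per unit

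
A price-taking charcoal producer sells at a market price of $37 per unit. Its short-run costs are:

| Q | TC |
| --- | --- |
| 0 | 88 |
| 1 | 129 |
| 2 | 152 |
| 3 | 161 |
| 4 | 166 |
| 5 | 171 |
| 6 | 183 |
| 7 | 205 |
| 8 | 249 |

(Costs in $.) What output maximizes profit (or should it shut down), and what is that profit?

Q = 7; profit = $54

Tabulate TR − TC: Q=0: -88; Q=1: -92; Q=2: -78; Q=3: -50; Q=4: -18; Q=5: 14; Q=6: 39; Q=7: 54; Q=8: 47.
Profit is maximized at Q = 7. AVC there is 117/7 = $16.71 ≤ P, so producing beats shutting down (which would give -$88).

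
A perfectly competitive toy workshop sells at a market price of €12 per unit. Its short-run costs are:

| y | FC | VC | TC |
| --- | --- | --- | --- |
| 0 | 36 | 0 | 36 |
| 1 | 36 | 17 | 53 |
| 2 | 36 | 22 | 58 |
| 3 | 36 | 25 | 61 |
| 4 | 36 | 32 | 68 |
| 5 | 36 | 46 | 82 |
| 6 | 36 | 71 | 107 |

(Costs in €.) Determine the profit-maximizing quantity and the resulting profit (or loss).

Tabulate TR − TC: y=0: -36; y=1: -41; y=2: -34; y=3: -25; y=4: -20; y=5: -22; y=6: -35.
Profit is maximized at y = 4. AVC there is 32/4 = €8 ≤ P, so producing beats shutting down (which would give -€36).

y = 4; profit = -€20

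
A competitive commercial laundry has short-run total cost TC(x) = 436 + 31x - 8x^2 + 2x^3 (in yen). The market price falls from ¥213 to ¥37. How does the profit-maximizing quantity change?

Output falls from 7 to 3

AVC = 31 - 8x + 2x^2, minimized at x = 2 where min AVC = ¥23. MC = 31 - 16x + 6x^2.
At P = ¥213 ≥ min AVC, set P = MC on the rising branch: x = 7.
At P = ¥37 ≥ min AVC, set P = MC: x = 3. The firm stays open but cuts output.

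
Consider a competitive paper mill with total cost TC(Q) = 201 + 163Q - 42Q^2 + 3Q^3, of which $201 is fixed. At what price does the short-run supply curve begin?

$16 per unit

Short-run supply begins at min AVC. From VC = 163Q - 42Q^2 + 3Q^3, AVC = 163 - 42Q + 3Q^2.
At the minimum of AVC, MC = AVC. MC = 163 - 84Q + 9Q^2; setting MC = AVC gives 6Q^2 - 42Q = 0, so Q = 7. min AVC = 16.
For P < $16 the firm produces nothing.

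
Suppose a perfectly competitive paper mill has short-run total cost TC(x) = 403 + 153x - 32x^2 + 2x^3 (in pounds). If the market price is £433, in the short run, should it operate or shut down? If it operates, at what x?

Strip out fixed cost: VC = 153x - 32x^2 + 2x^3. Then AVC = 153 - 32x + 2x^2 and MC = 153 - 64x + 6x^2.
AVC hits its minimum where MC = AVC, at x = 8, giving min AVC = 153 - 32·8 + 2·8^2 = £25.
Because £433 ≥ £25, revenue can cover variable cost; the firm operates.
P = MC gives -280 - 64x + 6x^2 = 0, with roots -10/3 and 14. Take the larger (rising MC): x* = 14.
Check: AVC at x = 14 is £97 ≤ P, so revenue covers variable cost.
Profit = P·x − TC = 433·14 − 1761 = £4301.

Produce at x = 14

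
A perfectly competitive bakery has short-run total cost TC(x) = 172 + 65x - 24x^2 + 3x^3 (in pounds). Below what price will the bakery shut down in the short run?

Short-run supply begins at min AVC. From VC = 65x - 24x^2 + 3x^3, AVC = 65 - 24x + 3x^2.
dAVC/dx = -24 + 6x = 0 gives x = 4. min AVC = 65 - 24·4 + 3·4^2 = 17.
So the shutdown price is £17.

£17 per unit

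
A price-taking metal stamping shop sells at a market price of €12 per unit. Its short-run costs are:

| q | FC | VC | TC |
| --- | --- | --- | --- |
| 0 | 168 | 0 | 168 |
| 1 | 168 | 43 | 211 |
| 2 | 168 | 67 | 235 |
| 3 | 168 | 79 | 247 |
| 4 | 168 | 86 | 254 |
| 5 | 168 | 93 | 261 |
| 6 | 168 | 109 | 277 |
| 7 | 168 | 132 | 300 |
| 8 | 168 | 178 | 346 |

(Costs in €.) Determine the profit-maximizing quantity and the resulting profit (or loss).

q = 0 (shut down); profit = -€168

Tabulate TR − TC: q=0: -168; q=1: -199; q=2: -211; q=3: -211; q=4: -206; q=5: -201; q=6: -205; q=7: -216; q=8: -250.
Profit is highest at q = 0. Equivalently, the lowest AVC in the table is 109/6 ≈ €18.17 at q = 6, and P = €12 falls below it — price never covers variable cost, so the firm shuts down and loses only its fixed cost.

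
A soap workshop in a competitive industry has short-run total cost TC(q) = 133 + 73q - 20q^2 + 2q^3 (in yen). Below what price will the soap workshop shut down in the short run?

Short-run supply begins at min AVC. From VC = 73q - 20q^2 + 2q^3, AVC = 73 - 20q + 2q^2.
At the minimum of AVC, MC = AVC. MC = 73 - 40q + 6q^2; setting MC = AVC gives 4q^2 - 20q = 0, so q = 5. min AVC = 23.
For P < ¥23 the firm produces nothing.

¥23 per unit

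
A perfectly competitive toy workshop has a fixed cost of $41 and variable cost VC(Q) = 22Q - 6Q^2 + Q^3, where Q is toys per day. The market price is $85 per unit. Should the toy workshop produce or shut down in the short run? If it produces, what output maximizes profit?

Produce at Q = 7

Strip out fixed cost: VC = 22Q - 6Q^2 + Q^3. Then AVC = 22 - 6Q + Q^2 and MC = 22 - 12Q + 3Q^2.
AVC hits its minimum where MC = AVC, at Q = 3, giving min AVC = 22 - 6·3 + 3^2 = $13.
Since P = $85 ≥ min AVC = $13, price covers variable cost and the firm should produce.
Solving P = MC: -63 - 12Q + 3Q^2 = 0 ⇒ Q = -3 or 7. On the upward-sloping branch, Q* = 7.
Check: AVC at Q = 7 is $29 ≤ P, so revenue covers variable cost.
Profit = P·Q − TC = 85·7 − 244 = $351.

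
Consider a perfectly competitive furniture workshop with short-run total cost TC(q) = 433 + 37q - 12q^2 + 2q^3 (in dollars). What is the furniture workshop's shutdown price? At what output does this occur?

Short-run supply begins at min AVC. From VC = 37q - 12q^2 + 2q^3, AVC = 37 - 12q + 2q^2.
At the minimum of AVC, MC = AVC. MC = 37 - 24q + 6q^2; setting MC = AVC gives 4q^2 - 12q = 0, so q = 3. min AVC = 19.
For P < $19 the firm produces nothing.

$19 per unit, at q = 3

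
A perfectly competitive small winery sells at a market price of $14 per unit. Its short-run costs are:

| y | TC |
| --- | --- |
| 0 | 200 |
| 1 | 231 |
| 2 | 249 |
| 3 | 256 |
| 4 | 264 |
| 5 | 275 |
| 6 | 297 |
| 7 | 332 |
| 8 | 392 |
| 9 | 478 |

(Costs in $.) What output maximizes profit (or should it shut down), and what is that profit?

y = 0 (shut down); profit = -$200

Compute π = P·y − TC at each output: y=0: -200; y=1: -217; y=2: -221; y=3: -214; y=4: -208; y=5: -205; y=6: -213; y=7: -234; y=8: -280; y=9: -352.
Profit is highest at y = 0. Equivalently, the lowest AVC in the table is 75/5 ≈ $15 at y = 5, and P = $14 falls below it — price never covers variable cost, so the firm shuts down and loses only its fixed cost.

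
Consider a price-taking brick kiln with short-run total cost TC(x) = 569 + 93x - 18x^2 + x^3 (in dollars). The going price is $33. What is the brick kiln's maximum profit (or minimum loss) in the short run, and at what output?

AVC = 93 - 18x + x^2 has its minimum $12 at x = 9; price $33 clears that bar, so the firm operates.
MC = 93 - 36x + 3x^2. Setting P = MC and taking the root on the rising branch gives x* = 10.
TR = 33·10 = 330. TC = 569 + 130 = 699. Profit = 330 − 699 = -$369.
By producing, the firm covers all variable cost plus $200 of fixed cost; shutting down would lose the full $569.

Profit = -$369 at x = 10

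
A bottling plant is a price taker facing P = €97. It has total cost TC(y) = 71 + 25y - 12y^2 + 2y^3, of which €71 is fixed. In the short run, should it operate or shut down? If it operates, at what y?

Variable cost is VC = 25y - 12y^2 + 2y^3, so AVC = VC/y = 25 - 12y + 2y^2 and MC = dTC/dy = 25 - 24y + 6y^2.
The AVC parabola has its vertex at y = 12/4 = 3, where AVC = 25 - 12·3 + 2·3^2 = €7.
Because €97 ≥ €7, revenue can cover variable cost; the firm operates.
Set P = MC: 97 = 25 - 24y + 6y^2 → -72 - 24y + 6y^2 = 0. The roots are y = -2 and y = 6; the profit-maximizing output is on the rising part of MC, so y* = 6.
Check: AVC at y = 6 is €25 ≤ P, so revenue covers variable cost.
Profit = P·y − TC = 97·6 − 221 = €361.

Produce at y = 6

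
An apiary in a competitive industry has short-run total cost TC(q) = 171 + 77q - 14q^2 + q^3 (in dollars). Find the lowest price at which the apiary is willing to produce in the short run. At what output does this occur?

$28 per unit, at q = 7

The shutdown price is the minimum of AVC. VC = 77q - 14q^2 + q^3, so AVC = 77 - 14q + q^2.
At the minimum of AVC, MC = AVC. MC = 77 - 28q + 3q^2; setting MC = AVC gives 2q^2 - 14q = 0, so q = 7. min AVC = 28.
The firm shuts down for any P below $28.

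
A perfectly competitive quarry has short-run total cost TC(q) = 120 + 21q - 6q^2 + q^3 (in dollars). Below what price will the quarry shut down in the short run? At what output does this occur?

The shutdown price is the minimum of AVC. VC = 21q - 6q^2 + q^3, so AVC = 21 - 6q + q^2.
dAVC/dq = -6 + 2q = 0 gives q = 3. min AVC = 21 - 6·3 + 3^2 = 12.
For P < $12 the firm produces nothing.

$12 per unit, at q = 3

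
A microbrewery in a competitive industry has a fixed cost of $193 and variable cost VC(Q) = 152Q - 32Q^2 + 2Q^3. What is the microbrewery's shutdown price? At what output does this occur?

The firm shuts down when price falls below the minimum of average variable cost. AVC = VC/Q = 152 - 32Q + 2Q^2.
At the minimum of AVC, MC = AVC. MC = 152 - 64Q + 6Q^2; setting MC = AVC gives 4Q^2 - 32Q = 0, so Q = 8. min AVC = 24.
So the shutdown price is $24.

$24 per unit, at Q = 8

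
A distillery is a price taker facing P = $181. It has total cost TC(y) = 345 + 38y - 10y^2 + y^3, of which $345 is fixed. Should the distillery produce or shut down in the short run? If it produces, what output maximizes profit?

Strip out fixed cost: VC = 38y - 10y^2 + y^3. Then AVC = 38 - 10y + y^2 and MC = 38 - 20y + 3y^2.
AVC is minimized where dAVC/dy = -10 + 2y = 0, at y = 5; min AVC = 38 - 10·5 + 5^2 = $13.
Since P = $181 ≥ min AVC = $13, price covers variable cost and the firm should produce.
Solving P = MC: -143 - 20y + 3y^2 = 0 ⇒ y = -13/3 or 11. On the upward-sloping branch, y* = 11.
Check: AVC at y = 11 is $49 ≤ P, so revenue covers variable cost.
Profit = P·y − TC = 181·11 − 884 = $1107.

Produce at y = 11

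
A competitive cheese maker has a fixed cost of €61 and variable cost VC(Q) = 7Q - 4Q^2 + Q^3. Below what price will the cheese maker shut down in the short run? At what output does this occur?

The shutdown price is the minimum of AVC. VC = 7Q - 4Q^2 + Q^3, so AVC = 7 - 4Q + Q^2.
At the minimum of AVC, MC = AVC. MC = 7 - 8Q + 3Q^2; setting MC = AVC gives 2Q^2 - 4Q = 0, so Q = 2. min AVC = 3.
The firm shuts down for any P below €3.

€3 per unit, at Q = 2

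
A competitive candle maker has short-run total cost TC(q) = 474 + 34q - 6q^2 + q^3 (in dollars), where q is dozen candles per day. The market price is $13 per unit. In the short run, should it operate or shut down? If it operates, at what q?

Shut down

From TC, MC = TC'(q) = 34 - 12q + 3q^2 and AVC = VC/q = 34 - 6q + q^2.
AVC hits its minimum where MC = AVC, at q = 3, giving min AVC = 34 - 6·3 + 3^2 = $25.
With P < min AVC ($13 < $25), every unit sold adds to the loss.
The firm minimizes its loss by shutting down and losing only its fixed cost of $474.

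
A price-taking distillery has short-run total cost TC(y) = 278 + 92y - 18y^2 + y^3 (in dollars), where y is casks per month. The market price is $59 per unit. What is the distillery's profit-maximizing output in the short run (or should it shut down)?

Variable cost is VC = 92y - 18y^2 + y^3, so AVC = VC/y = 92 - 18y + y^2 and MC = dTC/dy = 92 - 36y + 3y^2.
AVC hits its minimum where MC = AVC, at y = 9, giving min AVC = 92 - 18·9 + 9^2 = $11.
P = $59 exceeds min AVC = $11, so the firm stays open.
Solving P = MC: 33 - 36y + 3y^2 = 0 ⇒ y = 1 or 11. On the upward-sloping branch, y* = 11.
Check: AVC at y = 11 is $15 ≤ P, so revenue covers variable cost.
Profit = P·y − TC = 59·11 − 443 = $206.

Produce at y = 11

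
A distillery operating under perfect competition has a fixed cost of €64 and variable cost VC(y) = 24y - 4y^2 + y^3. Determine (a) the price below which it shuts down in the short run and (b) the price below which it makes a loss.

Shutdown price = €20; break-even price = €40

Shutdown price = min AVC. AVC = 24 - 4y + y^2, with vertex at y = 2 and minimum €20.
ATC = 64/y + 24 - 4y + y^2. Setting dATC/dy = −64/y^2 − 4 + 2y = 0 gives y = 4 (since 2·4^3 − 4·4^2 = 64).
min ATC = 64/4 + 24 − 4·4 + 4^2 = €40. That is the break-even price.
Between these two prices the firm operates at a loss; above €40 it earns a profit.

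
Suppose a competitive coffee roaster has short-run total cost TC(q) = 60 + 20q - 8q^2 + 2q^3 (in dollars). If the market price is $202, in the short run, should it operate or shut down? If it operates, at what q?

Produce at q = 7

From TC, MC = TC'(q) = 20 - 16q + 6q^2 and AVC = VC/q = 20 - 8q + 2q^2.
The AVC parabola has its vertex at q = 8/4 = 2, where AVC = 20 - 8·2 + 2·2^2 = $12.
Because $202 ≥ $12, revenue can cover variable cost; the firm operates.
Solving P = MC: -182 - 16q + 6q^2 = 0 ⇒ q = -13/3 or 7. On the upward-sloping branch, q* = 7.
Check: AVC at q = 7 is $62 ≤ P, so revenue covers variable cost.
Profit = P·q − TC = 202·7 − 494 = $920.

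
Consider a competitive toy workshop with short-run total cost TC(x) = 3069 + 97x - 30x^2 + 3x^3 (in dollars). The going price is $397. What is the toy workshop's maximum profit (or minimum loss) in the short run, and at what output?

AVC = 97 - 30x + 3x^2 has its minimum $22 at x = 5; price $397 clears that bar, so the firm operates.
MC = 97 - 60x + 9x^2. Setting P = MC and taking the root on the rising branch gives x* = 10.
TR = 397·10 = 3970. TC = 3069 + 970 = 4039. Profit = 3970 − 4039 = -$69.
By producing, the firm covers all variable cost plus $3000 of fixed cost; shutting down would lose the full $3069.

Profit = -$69 at x = 10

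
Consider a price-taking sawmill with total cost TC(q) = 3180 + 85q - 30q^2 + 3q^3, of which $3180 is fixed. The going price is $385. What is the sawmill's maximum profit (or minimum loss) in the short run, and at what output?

Profit = -$180 at q = 10

AVC = 85 - 30q + 3q^2 has its minimum $10 at q = 5; price $385 clears that bar, so the firm operates.
With MC = 85 - 60q + 9q^2, P = MC on the upward-sloping part at q* = 10.
TR = 385·10 = 3850. TC = 3180 + 850 = 4030. Profit = 3850 − 4030 = -$180.
That loss of $180 beats the $3180 the firm would lose by shutting down; producing recovers $3000 of fixed cost.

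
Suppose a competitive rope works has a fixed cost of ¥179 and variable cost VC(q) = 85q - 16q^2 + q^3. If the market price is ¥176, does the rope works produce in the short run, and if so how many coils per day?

Variable cost is VC = 85q - 16q^2 + q^3, so AVC = VC/q = 85 - 16q + q^2 and MC = dTC/dq = 85 - 32q + 3q^2.
The AVC parabola has its vertex at q = 16/2 = 8, where AVC = 85 - 16·8 + 8^2 = ¥21.
Since P = ¥176 ≥ min AVC = ¥21, price covers variable cost and the firm should produce.
Solving P = MC: -91 - 32q + 3q^2 = 0 ⇒ q = -7/3 or 13. On the upward-sloping branch, q* = 13.
Check: AVC at q = 13 is ¥46 ≤ P, so revenue covers variable cost.
Profit = P·q − TC = 176·13 − 777 = ¥1511.

Produce at q = 13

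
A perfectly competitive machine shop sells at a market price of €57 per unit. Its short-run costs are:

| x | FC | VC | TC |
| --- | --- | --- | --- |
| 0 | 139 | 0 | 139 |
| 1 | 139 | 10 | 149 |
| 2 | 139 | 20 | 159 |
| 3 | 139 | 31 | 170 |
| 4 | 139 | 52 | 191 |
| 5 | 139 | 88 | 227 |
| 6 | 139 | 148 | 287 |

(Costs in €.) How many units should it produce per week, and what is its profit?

x = 5; profit = €58

Profit at each row (π = 57x − TC): x=0: -139; x=1: -92; x=2: -45; x=3: 1; x=4: 37; x=5: 58; x=6: 55.
Profit is maximized at x = 5. AVC there is 88/5 = €17.60 ≤ P, so producing beats shutting down (which would give -€139).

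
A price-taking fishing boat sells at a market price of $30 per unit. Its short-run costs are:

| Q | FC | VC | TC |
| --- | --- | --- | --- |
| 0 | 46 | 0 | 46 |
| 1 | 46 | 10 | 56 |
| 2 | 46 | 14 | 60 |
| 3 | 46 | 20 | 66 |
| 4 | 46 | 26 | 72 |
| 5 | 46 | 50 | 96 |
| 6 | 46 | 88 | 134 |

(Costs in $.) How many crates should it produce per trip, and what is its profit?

Q = 5; profit = $54

Tabulate TR − TC: Q=0: -46; Q=1: -26; Q=2: 0; Q=3: 24; Q=4: 48; Q=5: 54; Q=6: 46.
Profit is maximized at Q = 5. AVC there is 50/5 = $10 ≤ P, so producing beats shutting down (which would give -$46).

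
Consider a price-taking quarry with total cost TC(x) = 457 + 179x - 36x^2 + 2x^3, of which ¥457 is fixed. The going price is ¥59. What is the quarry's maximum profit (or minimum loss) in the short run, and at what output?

AVC = 179 - 36x + 2x^2; min AVC = ¥17 at x = 9. Since P = ¥59 ≥ min AVC, the firm produces.
MC = 179 - 72x + 6x^2. Setting P = MC and taking the root on the rising branch gives x* = 10.
TR = 59·10 = 590. TC = 457 + 190 = 647. Profit = 590 − 647 = -¥57.
Shutting down would mean losing the fixed cost of ¥457, so operating at a loss of ¥57 is better by ¥400.

Profit = -¥57 at x = 10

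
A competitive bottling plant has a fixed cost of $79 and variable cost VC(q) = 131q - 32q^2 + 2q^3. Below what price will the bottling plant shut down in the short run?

Short-run supply begins at min AVC. From VC = 131q - 32q^2 + 2q^3, AVC = 131 - 32q + 2q^2.
dAVC/dq = -32 + 4q = 0 gives q = 8. min AVC = 131 - 32·8 + 2·8^2 = 3.
So the shutdown price is $3.

$3 per unit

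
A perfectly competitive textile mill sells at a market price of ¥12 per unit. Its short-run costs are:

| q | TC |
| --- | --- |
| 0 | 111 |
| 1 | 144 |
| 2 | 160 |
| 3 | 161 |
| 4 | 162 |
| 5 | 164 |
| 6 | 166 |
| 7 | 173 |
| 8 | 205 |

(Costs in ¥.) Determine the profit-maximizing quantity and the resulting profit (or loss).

q = 7; profit = -¥89

Profit at each row (π = 12q − TC): q=0: -111; q=1: -132; q=2: -136; q=3: -125; q=4: -114; q=5: -104; q=6: -94; q=7: -89; q=8: -109.
Profit is maximized at q = 7. AVC there is 62/7 = ¥8.86 ≤ P, so producing beats shutting down (which would give -¥111).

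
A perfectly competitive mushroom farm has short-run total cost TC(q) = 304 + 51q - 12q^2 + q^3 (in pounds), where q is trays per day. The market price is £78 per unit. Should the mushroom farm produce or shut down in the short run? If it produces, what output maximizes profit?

From TC, MC = TC'(q) = 51 - 24q + 3q^2 and AVC = VC/q = 51 - 12q + q^2.
AVC hits its minimum where MC = AVC, at q = 6, giving min AVC = 51 - 12·6 + 6^2 = £15.
Because £78 ≥ £15, revenue can cover variable cost; the firm operates.
P = MC gives -27 - 24q + 3q^2 = 0, with roots -1 and 9. Take the larger (rising MC): q* = 9.
Check: AVC at q = 9 is £24 ≤ P, so revenue covers variable cost.
Profit = P·q − TC = 78·9 − 520 = £182.

Produce at q = 9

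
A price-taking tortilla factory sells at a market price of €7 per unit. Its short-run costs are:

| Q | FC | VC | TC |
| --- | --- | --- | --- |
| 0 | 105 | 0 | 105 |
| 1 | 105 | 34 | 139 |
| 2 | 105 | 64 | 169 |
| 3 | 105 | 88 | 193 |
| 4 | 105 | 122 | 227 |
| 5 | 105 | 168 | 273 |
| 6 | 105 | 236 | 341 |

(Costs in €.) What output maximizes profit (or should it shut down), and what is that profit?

Compute π = P·Q − TC at each output: Q=0: -105; Q=1: -132; Q=2: -155; Q=3: -172; Q=4: -199; Q=5: -238; Q=6: -299.
Profit is highest at Q = 0. Equivalently, the lowest AVC in the table is 88/3 ≈ €29.33 at Q = 3, and P = €7 falls below it — price never covers variable cost, so the firm shuts down and loses only its fixed cost.

Q = 0 (shut down); profit = -€105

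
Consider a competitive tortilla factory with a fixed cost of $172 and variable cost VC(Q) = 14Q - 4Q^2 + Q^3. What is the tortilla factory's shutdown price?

$10 per unit

The firm shuts down when price falls below the minimum of average variable cost. AVC = VC/Q = 14 - 4Q + Q^2.
At the minimum of AVC, MC = AVC. MC = 14 - 8Q + 3Q^2; setting MC = AVC gives 2Q^2 - 4Q = 0, so Q = 2. min AVC = 10.
For P < $10 the firm produces nothing.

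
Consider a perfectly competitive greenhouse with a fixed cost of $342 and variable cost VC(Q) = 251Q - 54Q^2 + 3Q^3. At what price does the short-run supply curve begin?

$8 per unit

The shutdown price is the minimum of AVC. VC = 251Q - 54Q^2 + 3Q^3, so AVC = 251 - 54Q + 3Q^2.
At the minimum of AVC, MC = AVC. MC = 251 - 108Q + 9Q^2; setting MC = AVC gives 6Q^2 - 54Q = 0, so Q = 9. min AVC = 8.
For P < $8 the firm produces nothing.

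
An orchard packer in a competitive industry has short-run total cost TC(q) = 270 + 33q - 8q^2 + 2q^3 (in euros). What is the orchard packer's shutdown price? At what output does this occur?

€25 per unit, at q = 2

The shutdown price is the minimum of AVC. VC = 33q - 8q^2 + 2q^3, so AVC = 33 - 8q + 2q^2.
At the minimum of AVC, MC = AVC. MC = 33 - 16q + 6q^2; setting MC = AVC gives 4q^2 - 8q = 0, so q = 2. min AVC = 25.
For P < €25 the firm produces nothing.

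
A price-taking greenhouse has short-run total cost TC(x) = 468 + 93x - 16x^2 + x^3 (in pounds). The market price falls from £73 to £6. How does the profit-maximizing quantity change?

Output falls from 10 to 0 (the firm shuts down)

AVC = 93 - 16x + x^2, minimized at x = 8 where min AVC = £29. MC = 93 - 32x + 3x^2.
With P = £73 above the shutdown price, P = MC gives x = 10.
At P = £6 < min AVC = £29, price no longer covers variable cost at any output, so the firm shuts down: x = 0.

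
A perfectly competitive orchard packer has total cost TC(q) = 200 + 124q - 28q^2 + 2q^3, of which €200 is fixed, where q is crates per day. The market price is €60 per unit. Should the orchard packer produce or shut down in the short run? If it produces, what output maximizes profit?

Variable cost is VC = 124q - 28q^2 + 2q^3, so AVC = VC/q = 124 - 28q + 2q^2 and MC = dTC/dq = 124 - 56q + 6q^2.
AVC hits its minimum where MC = AVC, at q = 7, giving min AVC = 124 - 28·7 + 2·7^2 = €26.
Because €60 ≥ €26, revenue can cover variable cost; the firm operates.
Solving P = MC: 64 - 56q + 6q^2 = 0 ⇒ q = 4/3 or 8. On the upward-sloping branch, q* = 8.
Check: AVC at q = 8 is €28 ≤ P, so revenue covers variable cost.
Profit = P·q − TC = 60·8 − 424 = €56.

Produce at q = 8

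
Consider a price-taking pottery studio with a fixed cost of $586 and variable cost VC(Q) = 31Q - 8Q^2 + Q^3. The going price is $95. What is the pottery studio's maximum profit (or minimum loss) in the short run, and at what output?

Profit = -$74 at Q = 8

AVC = 31 - 8Q + Q^2 has its minimum $15 at Q = 4; price $95 clears that bar, so the firm operates.
With MC = 31 - 16Q + 3Q^2, P = MC on the upward-sloping part at Q* = 8.
TR = 95·8 = 760. TC = 586 + 248 = 834. Profit = 760 − 834 = -$74.
Shutting down would mean losing the fixed cost of $586, so operating at a loss of $74 is better by $512.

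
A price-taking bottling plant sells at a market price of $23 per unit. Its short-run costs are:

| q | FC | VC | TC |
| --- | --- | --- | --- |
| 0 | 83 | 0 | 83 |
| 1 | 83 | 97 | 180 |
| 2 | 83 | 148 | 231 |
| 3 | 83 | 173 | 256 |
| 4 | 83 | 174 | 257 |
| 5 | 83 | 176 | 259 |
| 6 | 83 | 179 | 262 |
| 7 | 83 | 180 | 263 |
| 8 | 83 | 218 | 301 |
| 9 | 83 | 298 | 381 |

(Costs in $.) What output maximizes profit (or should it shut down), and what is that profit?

Compute π = P·q − TC at each output: q=0: -83; q=1: -157; q=2: -185; q=3: -187; q=4: -165; q=5: -144; q=6: -124; q=7: -102; q=8: -117; q=9: -174.
Profit is highest at q = 0. Equivalently, the lowest AVC in the table is 180/7 ≈ $25.71 at q = 7, and P = $23 falls below it — price never covers variable cost, so the firm shuts down and loses only its fixed cost.

q = 0 (shut down); profit = -$83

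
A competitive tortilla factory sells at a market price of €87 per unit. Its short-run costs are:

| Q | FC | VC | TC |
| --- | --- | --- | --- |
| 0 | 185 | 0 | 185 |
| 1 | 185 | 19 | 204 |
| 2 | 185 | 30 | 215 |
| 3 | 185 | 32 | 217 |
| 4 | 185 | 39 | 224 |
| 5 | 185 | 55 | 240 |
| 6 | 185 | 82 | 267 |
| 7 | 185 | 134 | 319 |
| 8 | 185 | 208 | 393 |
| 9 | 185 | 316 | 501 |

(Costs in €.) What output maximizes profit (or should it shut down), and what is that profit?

Q = 8; profit = €303

Compute π = P·Q − TC at each output: Q=0: -185; Q=1: -117; Q=2: -41; Q=3: 44; Q=4: 124; Q=5: 195; Q=6: 255; Q=7: 290; Q=8: 303; Q=9: 282.
Profit is maximized at Q = 8. AVC there is 208/8 = €26 ≤ P, so producing beats shutting down (which would give -€185).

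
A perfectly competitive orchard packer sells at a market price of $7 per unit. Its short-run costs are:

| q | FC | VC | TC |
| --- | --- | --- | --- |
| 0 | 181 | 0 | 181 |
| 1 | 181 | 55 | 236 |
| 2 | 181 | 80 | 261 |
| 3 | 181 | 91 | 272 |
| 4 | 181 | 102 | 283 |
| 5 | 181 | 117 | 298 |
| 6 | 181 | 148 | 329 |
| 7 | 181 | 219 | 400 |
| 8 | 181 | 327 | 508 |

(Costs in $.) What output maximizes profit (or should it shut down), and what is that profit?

Tabulate TR − TC: q=0: -181; q=1: -229; q=2: -247; q=3: -251; q=4: -255; q=5: -263; q=6: -287; q=7: -351; q=8: -452.
Profit is highest at q = 0. Equivalently, the lowest AVC in the table is 117/5 ≈ $23.40 at q = 5, and P = $7 falls below it — price never covers variable cost, so the firm shuts down and loses only its fixed cost.

q = 0 (shut down); profit = -$181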